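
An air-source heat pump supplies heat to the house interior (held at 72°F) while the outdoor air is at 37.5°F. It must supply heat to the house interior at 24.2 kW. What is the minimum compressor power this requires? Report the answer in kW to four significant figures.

1.570 kW

In absolute terms T_C = 276.21 K and T_H = 295.37 K, so ΔT = 19.17 K.
COP_Carnot = T_H/ΔT = 295.37/19.17 = 15.41.
Ẇ_min = Q̇/COP_Carnot = 24.20/15.41 = 1.570 kW.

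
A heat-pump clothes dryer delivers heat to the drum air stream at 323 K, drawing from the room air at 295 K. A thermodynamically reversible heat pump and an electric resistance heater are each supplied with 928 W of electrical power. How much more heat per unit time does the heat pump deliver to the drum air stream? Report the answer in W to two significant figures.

9800 W

The reservoir spacing is ΔT = 323 − 295 = 28.00 K.
COP_Carnot = T_H/ΔT = 323.00/28.00 = 11.54.
The heat pump delivers Q̇_H = COP × Ẇ = 10710 W; the resistance heater delivers Ẇ = 928.0 W.
Extra = (COP − 1)·Ẇ = 9777 W.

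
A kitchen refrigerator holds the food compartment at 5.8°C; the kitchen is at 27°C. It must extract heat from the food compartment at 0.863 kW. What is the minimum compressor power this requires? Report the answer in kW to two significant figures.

0.066 kW

In absolute terms T_C = 278.95 K and T_H = 300.15 K, so ΔT = 21.20 K.
COP_Carnot = T_C/ΔT = 278.95/21.20 = 13.16.
Ẇ_min = Q̇/COP_Carnot = 0.8630/13.16 = 0.06559 kW.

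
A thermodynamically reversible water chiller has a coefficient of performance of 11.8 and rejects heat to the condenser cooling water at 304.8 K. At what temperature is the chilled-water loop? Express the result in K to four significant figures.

For a Carnot refrigerator COP_R = T_C/(T_H − T_C), so T_C = COP·T_H/(1 + COP).
With T_H = 304.80 K, T_C = 11.8 × 304.80/12.80 = 280.99 K.

281.0 K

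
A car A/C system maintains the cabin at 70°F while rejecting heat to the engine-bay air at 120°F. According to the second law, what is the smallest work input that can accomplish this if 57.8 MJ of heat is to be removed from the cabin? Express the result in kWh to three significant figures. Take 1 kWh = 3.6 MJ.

In absolute terms T_C = 294.26 K and T_H = 322.04 K, so ΔT = 27.78 K.
The reversible limit is COP_R = T_C/ΔT = 10.59, so W_min = Q_C/COP = Q_C·ΔT/T_C.
W_min = 57.80 × 27.78/294.26 = 5.456 MJ = 1.516 kWh.

1.52 kWh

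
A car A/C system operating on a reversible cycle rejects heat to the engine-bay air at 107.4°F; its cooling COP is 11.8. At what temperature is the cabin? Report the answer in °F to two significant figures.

For a Carnot refrigerator COP_R = T_C/(T_H − T_C), so T_C = COP·T_H/(1 + COP).
With T_H = 315.04 K, T_C = 11.8 × 315.04/12.80 = 290.43 K.
Converting, 290.43 K = 63.10°F.

63 °F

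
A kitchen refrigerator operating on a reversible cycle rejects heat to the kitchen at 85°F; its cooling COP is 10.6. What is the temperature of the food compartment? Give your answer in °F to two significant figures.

For a Carnot refrigerator COP_R = T_C/(T_H − T_C), so T_C = COP·T_H/(1 + COP).
With T_H = 302.59 K, T_C = 10.6 × 302.59/11.60 = 276.51 K.
Converting, 276.51 K = 38.05°F.

38 °F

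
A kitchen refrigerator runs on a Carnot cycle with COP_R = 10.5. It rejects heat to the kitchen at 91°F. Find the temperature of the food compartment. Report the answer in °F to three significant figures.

43.1 °F

For a Carnot refrigerator COP_R = T_C/(T_H − T_C), so T_C = COP·T_H/(1 + COP).
With T_H = 305.93 K, T_C = 10.5 × 305.93/11.50 = 279.33 K.
Converting, 279.33 K = 43.12°F.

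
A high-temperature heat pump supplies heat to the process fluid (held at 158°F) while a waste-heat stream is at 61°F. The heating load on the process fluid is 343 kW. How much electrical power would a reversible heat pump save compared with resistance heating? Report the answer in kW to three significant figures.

289 kW

In absolute terms T_C = 289.26 K and T_H = 343.15 K, so ΔT = 53.89 K.
COP_Carnot = T_H/ΔT = 343.15/53.89 = 6.368.
Resistance heating needs Ẇ_res = Q̇_H = 343.0 kW; the reversible heat pump needs only Ẇ_hp = Q̇_H/COP = 53.87 kW.
Saving = 343.0 − 53.87 = 289.1 kW.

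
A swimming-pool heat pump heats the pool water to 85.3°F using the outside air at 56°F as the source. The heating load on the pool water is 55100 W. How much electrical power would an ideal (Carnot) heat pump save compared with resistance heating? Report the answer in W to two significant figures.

In absolute terms T_C = 286.48 K and T_H = 302.76 K, so ΔT = 16.28 K.
COP_Carnot = T_H/ΔT = 302.76/16.28 = 18.60.
Resistance heating needs Ẇ_res = Q̇_H = 55100 W; the reversible heat pump needs only Ẇ_hp = Q̇_H/COP = 2962 W.
Saving = 55100 − 2962 = 52140 W.

52000 W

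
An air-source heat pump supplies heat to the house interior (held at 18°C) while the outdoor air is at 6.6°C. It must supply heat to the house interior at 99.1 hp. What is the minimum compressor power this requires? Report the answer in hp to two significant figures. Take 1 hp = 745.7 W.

In absolute terms T_C = 279.75 K and T_H = 291.15 K, so ΔT = 11.40 K.
COP_Carnot = T_H/ΔT = 291.15/11.40 = 25.54.
Ẇ_min = Q̇/COP_Carnot = 99.10/25.54 = 3.880 hp.

3.9 hp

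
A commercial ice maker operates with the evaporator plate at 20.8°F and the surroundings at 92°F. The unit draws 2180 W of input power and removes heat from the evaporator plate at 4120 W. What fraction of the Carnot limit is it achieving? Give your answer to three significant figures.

COP_actual = Q̇_C/Ẇ = 4120/2180 = 1.890.
In absolute terms T_C = 266.93 K and T_H = 306.48 K, so ΔT = 39.56 K.
COP_Carnot = T_C/ΔT = 266.93/39.56 = 6.748.
η_II = COP_actual/COP_Carnot = 1.890/6.748 = 0.2801.

0.280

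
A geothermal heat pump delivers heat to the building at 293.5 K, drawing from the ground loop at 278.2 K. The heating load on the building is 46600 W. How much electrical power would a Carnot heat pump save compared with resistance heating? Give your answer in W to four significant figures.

44170 W

The reservoir spacing is ΔT = 293.5 − 278.2 = 15.30 K.
COP_Carnot = T_H/ΔT = 293.50/15.30 = 19.18.
Resistance heating needs Ẇ_res = Q̇_H = 46600 W; the reversible heat pump needs only Ẇ_hp = Q̇_H/COP = 2429 W.
Saving = 46600 − 2429 = 44170 W.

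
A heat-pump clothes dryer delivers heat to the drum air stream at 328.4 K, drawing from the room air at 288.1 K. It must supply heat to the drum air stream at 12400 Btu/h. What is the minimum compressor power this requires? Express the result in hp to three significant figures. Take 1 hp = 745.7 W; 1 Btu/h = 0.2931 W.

The reservoir spacing is ΔT = 328.4 − 288.1 = 40.30 K.
COP_Carnot = T_H/ΔT = 328.40/40.30 = 8.149.
Ẇ_min = Q̇/COP_Carnot = 12400/8.149 = 1522 Btu/h = 0.5981 hp.

0.598 hp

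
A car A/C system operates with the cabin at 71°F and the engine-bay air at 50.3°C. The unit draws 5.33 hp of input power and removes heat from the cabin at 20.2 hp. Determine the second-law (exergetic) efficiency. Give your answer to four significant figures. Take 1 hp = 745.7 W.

COP_actual = Q̇_C/Ẇ = 20.20/5.330 = 3.790.
In absolute terms T_C = 294.82 K and T_H = 323.45 K, so ΔT = 28.63 K.
COP_Carnot = T_C/ΔT = 294.82/28.63 = 10.30.
η_II = COP_actual/COP_Carnot = 3.790/10.30 = 0.3681.

0.3681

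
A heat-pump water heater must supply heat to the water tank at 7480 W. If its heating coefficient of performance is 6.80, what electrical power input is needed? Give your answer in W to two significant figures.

1100 W

Ẇ = Q̇_H/COP_HP = 7480/6.80 = 1100 W.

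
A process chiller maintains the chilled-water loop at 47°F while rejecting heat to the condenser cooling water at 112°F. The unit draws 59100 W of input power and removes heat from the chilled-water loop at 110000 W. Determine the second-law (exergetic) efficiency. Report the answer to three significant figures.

0.239

COP_actual = Q̇_C/Ẇ = 110000/59100 = 1.861.
In absolute terms T_C = 281.48 K and T_H = 317.59 K, so ΔT = 36.11 K.
COP_Carnot = T_C/ΔT = 281.48/36.11 = 7.795.
η_II = COP_actual/COP_Carnot = 1.861/7.795 = 0.2388.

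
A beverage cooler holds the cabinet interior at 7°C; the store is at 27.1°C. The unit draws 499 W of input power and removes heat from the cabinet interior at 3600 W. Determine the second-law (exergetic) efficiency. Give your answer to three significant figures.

COP_actual = Q̇_C/Ẇ = 3600/499.0 = 7.214.
In absolute terms T_C = 280.15 K and T_H = 300.25 K, so ΔT = 20.10 K.
COP_Carnot = T_C/ΔT = 280.15/20.10 = 13.94.
η_II = COP_actual/COP_Carnot = 7.214/13.94 = 0.5176.

0.518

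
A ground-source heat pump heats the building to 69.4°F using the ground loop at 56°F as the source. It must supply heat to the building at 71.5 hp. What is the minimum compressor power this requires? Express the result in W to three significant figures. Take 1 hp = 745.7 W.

In absolute terms T_C = 286.48 K and T_H = 293.93 K, so ΔT = 7.444 K.
COP_Carnot = T_H/ΔT = 293.93/7.444 = 39.48.
Ẇ_min = Q̇/COP_Carnot = 71.50/39.48 = 1.811 hp = 1350 W.

1350 W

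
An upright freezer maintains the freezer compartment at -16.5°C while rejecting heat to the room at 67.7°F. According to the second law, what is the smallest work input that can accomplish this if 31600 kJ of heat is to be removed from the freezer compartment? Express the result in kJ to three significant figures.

In absolute terms T_C = 256.65 K and T_H = 292.98 K, so ΔT = 36.33 K.
The reversible limit is COP_R = T_C/ΔT = 7.064, so W_min = Q_C/COP = Q_C·ΔT/T_C.
W_min = 31600 × 36.33/256.65 = 4474 kJ.

4470 kJ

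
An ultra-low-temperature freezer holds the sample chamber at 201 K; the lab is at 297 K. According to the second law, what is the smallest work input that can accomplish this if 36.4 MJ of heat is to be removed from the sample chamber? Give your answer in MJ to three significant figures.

17.4 MJ

The reservoir spacing is ΔT = 297 − 201 = 96.00 K.
The reversible limit is COP_R = T_C/ΔT = 2.094, so W_min = Q_C/COP = Q_C·ΔT/T_C.
W_min = 36.40 × 96.00/201.00 = 17.39 MJ.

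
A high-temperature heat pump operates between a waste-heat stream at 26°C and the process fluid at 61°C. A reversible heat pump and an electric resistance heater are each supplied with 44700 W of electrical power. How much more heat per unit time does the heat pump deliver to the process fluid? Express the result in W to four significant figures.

382100 W

In absolute terms T_C = 299.15 K and T_H = 334.15 K, so ΔT = 35.00 K.
COP_Carnot = T_H/ΔT = 334.15/35.00 = 9.547.
The heat pump delivers Q̇_H = COP × Ẇ = 426800 W; the resistance heater delivers Ẇ = 44700 W.
Extra = (COP − 1)·Ẇ = 382100 W.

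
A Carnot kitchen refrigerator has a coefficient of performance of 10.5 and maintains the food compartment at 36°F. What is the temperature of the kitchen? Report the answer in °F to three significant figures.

COP_R = T_C/(T_H − T_C) gives T_H − T_C = T_C/COP.
With T_C = 275.37 K, T_H = 275.37 × (1 + 1/10.5) = 301.60 K.
Converting, 301.60 K = 83.21°F.

83.2 °F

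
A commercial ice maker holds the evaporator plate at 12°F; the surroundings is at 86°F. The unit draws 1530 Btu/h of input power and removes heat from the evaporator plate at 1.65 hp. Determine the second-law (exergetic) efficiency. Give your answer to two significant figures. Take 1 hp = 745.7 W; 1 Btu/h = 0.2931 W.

0.43

Converting, Q̇_C = 1.650 hp = 4198 Btu/h, so COP_actual = Q̇_C/Ẇ = 4198/1530 = 2.744.
In absolute terms T_C = 262.04 K and T_H = 303.15 K, so ΔT = 41.11 K.
COP_Carnot = T_C/ΔT = 262.04/41.11 = 6.374.
η_II = COP_actual/COP_Carnot = 2.744/6.374 = 0.4305.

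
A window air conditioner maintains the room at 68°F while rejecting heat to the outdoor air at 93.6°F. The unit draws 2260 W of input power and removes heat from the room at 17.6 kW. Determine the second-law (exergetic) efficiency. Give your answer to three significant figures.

Converting, Q̇_C = 17.60 kW = 17600 W, so COP_actual = Q̇_C/Ẇ = 17600/2260 = 7.788.
In absolute terms T_C = 293.15 K and T_H = 307.37 K, so ΔT = 14.22 K.
COP_Carnot = T_C/ΔT = 293.15/14.22 = 20.61.
η_II = COP_actual/COP_Carnot = 7.788/20.61 = 0.3778.

0.378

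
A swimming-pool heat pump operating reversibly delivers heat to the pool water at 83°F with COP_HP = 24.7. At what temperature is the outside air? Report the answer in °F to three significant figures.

COP_HP = T_H/(T_H − T_C) gives T_H − T_C = T_H/COP.
With T_H = 301.48 K, T_C = 301.48 × (1 − 1/24.7) = 289.28 K.
Converting, 289.28 K = 61.03°F.

61.0 °F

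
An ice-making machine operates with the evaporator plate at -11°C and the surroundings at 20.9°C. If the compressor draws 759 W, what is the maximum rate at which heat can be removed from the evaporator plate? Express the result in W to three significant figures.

6240 W

In absolute terms T_C = 262.15 K and T_H = 294.05 K, so ΔT = 31.90 K.
COP_Carnot = T_C/ΔT = 262.15/31.90 = 8.218.
Q̇_max = COP_Carnot × Ẇ = 8.218 × 759.0 W = 6237 W.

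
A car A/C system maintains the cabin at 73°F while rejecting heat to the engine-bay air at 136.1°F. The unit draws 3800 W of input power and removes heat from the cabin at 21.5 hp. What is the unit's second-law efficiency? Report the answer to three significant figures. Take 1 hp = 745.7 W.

0.500

Converting, Q̇_C = 21.50 hp = 16030 W, so COP_actual = Q̇_C/Ẇ = 16030/3800 = 4.219.
In absolute terms T_C = 295.93 K and T_H = 330.98 K, so ΔT = 35.06 K.
COP_Carnot = T_C/ΔT = 295.93/35.06 = 8.442.
η_II = COP_actual/COP_Carnot = 4.219/8.442 = 0.4998.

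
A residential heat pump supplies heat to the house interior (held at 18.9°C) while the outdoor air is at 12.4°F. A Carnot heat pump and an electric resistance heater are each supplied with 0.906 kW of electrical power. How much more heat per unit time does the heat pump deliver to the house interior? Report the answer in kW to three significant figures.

7.98 kW

In absolute terms T_C = 262.26 K and T_H = 292.05 K, so ΔT = 29.79 K.
COP_Carnot = T_H/ΔT = 292.05/29.79 = 9.804.
The heat pump delivers Q̇_H = COP × Ẇ = 8.882 kW; the resistance heater delivers Ẇ = 0.9060 kW.
Extra = (COP − 1)·Ẇ = 7.976 kW.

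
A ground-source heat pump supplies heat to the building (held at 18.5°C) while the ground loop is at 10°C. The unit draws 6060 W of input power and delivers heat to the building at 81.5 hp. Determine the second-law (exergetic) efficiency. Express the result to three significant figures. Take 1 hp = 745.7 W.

Converting, Q̇_H = 81.50 hp = 60770 W, so COP_actual = Q̇_H/Ẇ = 60770/6060 = 10.03.
In absolute terms T_C = 283.15 K and T_H = 291.65 K, so ΔT = 8.500 K.
COP_Carnot = T_H/ΔT = 291.65/8.500 = 34.31.
η_II = COP_actual/COP_Carnot = 10.03/34.31 = 0.2923.

0.292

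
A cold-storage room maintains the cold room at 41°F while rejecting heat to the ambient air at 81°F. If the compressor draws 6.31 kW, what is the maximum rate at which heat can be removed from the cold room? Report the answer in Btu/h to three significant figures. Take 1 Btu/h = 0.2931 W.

In absolute terms T_C = 278.15 K and T_H = 300.37 K, so ΔT = 22.22 K.
COP_Carnot = T_C/ΔT = 278.15/22.22 = 12.52.
Q̇_max = COP_Carnot × Ẇ = 12.52 × 6.310 kW = 78.98 kW = 269500 Btu/h.

269000 Btu/h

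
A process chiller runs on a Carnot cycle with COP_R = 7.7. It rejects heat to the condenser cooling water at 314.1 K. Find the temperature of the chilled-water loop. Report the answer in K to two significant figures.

280 K

For a Carnot refrigerator COP_R = T_C/(T_H − T_C), so T_C = COP·T_H/(1 + COP).
With T_H = 314.10 K, T_C = 7.7 × 314.10/8.700 = 278.00 K.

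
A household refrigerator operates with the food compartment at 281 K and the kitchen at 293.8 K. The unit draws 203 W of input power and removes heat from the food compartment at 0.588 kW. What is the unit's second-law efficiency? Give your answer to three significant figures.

0.132

Converting, Q̇_C = 0.5880 kW = 588.0 W, so COP_actual = Q̇_C/Ẇ = 588.0/203.0 = 2.897.
The reservoir spacing is ΔT = 293.8 − 281 = 12.80 K.
COP_Carnot = T_C/ΔT = 281.00/12.80 = 21.95.
η_II = COP_actual/COP_Carnot = 2.897/21.95 = 0.1319.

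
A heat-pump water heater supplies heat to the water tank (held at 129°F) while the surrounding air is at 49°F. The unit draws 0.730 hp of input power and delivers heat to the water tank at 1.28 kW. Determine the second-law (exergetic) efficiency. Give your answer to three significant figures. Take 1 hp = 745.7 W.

0.320

Converting, Q̇_H = 1.280 kW = 1.717 hp, so COP_actual = Q̇_H/Ẇ = 1.717/0.7300 = 2.351.
In absolute terms T_C = 282.59 K and T_H = 327.04 K, so ΔT = 44.44 K.
COP_Carnot = T_H/ΔT = 327.04/44.44 = 7.358.
η_II = COP_actual/COP_Carnot = 2.351/7.358 = 0.3196.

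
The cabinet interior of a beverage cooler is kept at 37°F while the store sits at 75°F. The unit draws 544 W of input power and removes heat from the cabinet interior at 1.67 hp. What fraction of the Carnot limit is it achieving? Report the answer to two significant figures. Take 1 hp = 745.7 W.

Converting, Q̇_C = 1.670 hp = 1245 W, so COP_actual = Q̇_C/Ẇ = 1245/544.0 = 2.289.
In absolute terms T_C = 275.93 K and T_H = 297.04 K, so ΔT = 21.11 K.
COP_Carnot = T_C/ΔT = 275.93/21.11 = 13.07.
η_II = COP_actual/COP_Carnot = 2.289/13.07 = 0.1751.

0.18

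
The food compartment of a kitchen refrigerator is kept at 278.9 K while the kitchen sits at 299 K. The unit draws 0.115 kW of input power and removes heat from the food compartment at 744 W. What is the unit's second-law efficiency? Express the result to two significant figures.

Converting, Q̇_C = 744.0 W = 0.7440 kW, so COP_actual = Q̇_C/Ẇ = 0.7440/0.1150 = 6.470.
The reservoir spacing is ΔT = 299 − 278.9 = 20.10 K.
COP_Carnot = T_C/ΔT = 278.90/20.10 = 13.88.
η_II = COP_actual/COP_Carnot = 6.470/13.88 = 0.4663.

0.47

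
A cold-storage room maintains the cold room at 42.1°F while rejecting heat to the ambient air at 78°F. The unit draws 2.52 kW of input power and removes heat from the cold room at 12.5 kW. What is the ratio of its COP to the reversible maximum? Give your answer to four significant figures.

0.3549

COP_actual = Q̇_C/Ẇ = 12.50/2.520 = 4.960.
In absolute terms T_C = 278.76 K and T_H = 298.71 K, so ΔT = 19.94 K.
COP_Carnot = T_C/ΔT = 278.76/19.94 = 13.98.
η_II = COP_actual/COP_Carnot = 4.960/13.98 = 0.3549.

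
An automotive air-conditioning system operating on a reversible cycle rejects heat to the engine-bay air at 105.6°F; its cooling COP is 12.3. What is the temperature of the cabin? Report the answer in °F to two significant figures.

63 °F

For a Carnot refrigerator COP_R = T_C/(T_H − T_C), so T_C = COP·T_H/(1 + COP).
With T_H = 314.04 K, T_C = 12.3 × 314.04/13.30 = 290.43 K.
Converting, 290.43 K = 63.10°F.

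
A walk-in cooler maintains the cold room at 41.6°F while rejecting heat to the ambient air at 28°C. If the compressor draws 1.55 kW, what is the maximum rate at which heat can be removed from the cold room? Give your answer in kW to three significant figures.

19.0 kW

In absolute terms T_C = 278.48 K and T_H = 301.15 K, so ΔT = 22.67 K.
COP_Carnot = T_C/ΔT = 278.48/22.67 = 12.29.
Q̇_max = COP_Carnot × Ẇ = 12.29 × 1.550 kW = 19.04 kW.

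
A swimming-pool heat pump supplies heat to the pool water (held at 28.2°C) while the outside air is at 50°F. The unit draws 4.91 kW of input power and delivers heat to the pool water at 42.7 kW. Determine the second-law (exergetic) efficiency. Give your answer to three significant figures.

COP_actual = Q̇_H/Ẇ = 42.70/4.910 = 8.697.
In absolute terms T_C = 283.15 K and T_H = 301.35 K, so ΔT = 18.20 K.
COP_Carnot = T_H/ΔT = 301.35/18.20 = 16.56.
η_II = COP_actual/COP_Carnot = 8.697/16.56 = 0.5252.

0.525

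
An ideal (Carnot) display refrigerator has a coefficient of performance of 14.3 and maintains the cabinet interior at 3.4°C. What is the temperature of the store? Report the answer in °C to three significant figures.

22.7 °C

COP_R = T_C/(T_H − T_C) gives T_H − T_C = T_C/COP.
With T_C = 276.55 K, T_H = 276.55 × (1 + 1/14.3) = 295.89 K.
Converting, 295.89 K = 22.74°C.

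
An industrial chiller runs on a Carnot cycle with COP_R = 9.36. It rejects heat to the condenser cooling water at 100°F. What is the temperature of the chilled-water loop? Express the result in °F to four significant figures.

45.98 °F

For a Carnot refrigerator COP_R = T_C/(T_H − T_C), so T_C = COP·T_H/(1 + COP).
With T_H = 310.93 K, T_C = 9.36 × 310.93/10.36 = 280.92 K.
Converting, 280.92 K = 45.98°F.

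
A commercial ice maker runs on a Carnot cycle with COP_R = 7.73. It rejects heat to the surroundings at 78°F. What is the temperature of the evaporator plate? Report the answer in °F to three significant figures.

16.4 °F

For a Carnot refrigerator COP_R = T_C/(T_H − T_C), so T_C = COP·T_H/(1 + COP).
With T_H = 298.71 K, T_C = 7.73 × 298.71/8.730 = 264.49 K.
Converting, 264.49 K = 16.41°F.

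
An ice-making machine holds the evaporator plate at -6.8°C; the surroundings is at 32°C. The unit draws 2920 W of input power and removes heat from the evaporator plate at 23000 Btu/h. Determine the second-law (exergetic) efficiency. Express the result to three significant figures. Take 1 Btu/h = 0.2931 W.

0.336

Converting, Q̇_C = 23000 Btu/h = 6741 W, so COP_actual = Q̇_C/Ẇ = 6741/2920 = 2.309.
In absolute terms T_C = 266.35 K and T_H = 305.15 K, so ΔT = 38.80 K.
COP_Carnot = T_C/ΔT = 266.35/38.80 = 6.865.
η_II = COP_actual/COP_Carnot = 2.309/6.865 = 0.3363.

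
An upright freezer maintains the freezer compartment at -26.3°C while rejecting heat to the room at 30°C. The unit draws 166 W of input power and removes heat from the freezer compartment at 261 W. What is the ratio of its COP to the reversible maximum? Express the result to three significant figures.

0.359

COP_actual = Q̇_C/Ẇ = 261.0/166.0 = 1.572.
In absolute terms T_C = 246.85 K and T_H = 303.15 K, so ΔT = 56.30 K.
COP_Carnot = T_C/ΔT = 246.85/56.30 = 4.385.
η_II = COP_actual/COP_Carnot = 1.572/4.385 = 0.3586.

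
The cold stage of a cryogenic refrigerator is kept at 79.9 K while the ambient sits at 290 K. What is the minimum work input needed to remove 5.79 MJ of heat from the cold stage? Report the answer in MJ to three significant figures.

15.2 MJ

The reservoir spacing is ΔT = 290 − 79.9 = 210.1 K.
The reversible limit is COP_R = T_C/ΔT = 0.3803, so W_min = Q_C/COP = Q_C·ΔT/T_C.
W_min = 5.790 × 210.1/79.90 = 15.23 MJ.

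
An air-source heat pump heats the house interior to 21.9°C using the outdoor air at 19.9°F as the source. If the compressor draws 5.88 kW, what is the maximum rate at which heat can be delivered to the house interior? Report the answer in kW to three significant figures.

60.6 kW

In absolute terms T_C = 266.43 K and T_H = 295.05 K, so ΔT = 28.62 K.
COP_Carnot = T_H/ΔT = 295.05/28.62 = 10.31.
Q̇_max = COP_Carnot × Ẇ = 10.31 × 5.880 kW = 60.61 kW.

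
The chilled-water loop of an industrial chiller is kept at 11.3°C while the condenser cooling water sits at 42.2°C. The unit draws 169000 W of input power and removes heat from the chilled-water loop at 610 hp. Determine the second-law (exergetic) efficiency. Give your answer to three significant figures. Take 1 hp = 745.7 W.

Converting, Q̇_C = 610.0 hp = 454900 W, so COP_actual = Q̇_C/Ẇ = 454900/169000 = 2.692.
In absolute terms T_C = 284.45 K and T_H = 315.35 K, so ΔT = 30.90 K.
COP_Carnot = T_C/ΔT = 284.45/30.90 = 9.206.
η_II = COP_actual/COP_Carnot = 2.692/9.206 = 0.2924.

0.292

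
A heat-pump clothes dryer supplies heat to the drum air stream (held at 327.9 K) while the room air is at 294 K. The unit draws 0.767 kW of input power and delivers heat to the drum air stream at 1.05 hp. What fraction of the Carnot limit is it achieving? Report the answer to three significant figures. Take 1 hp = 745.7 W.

0.106

Converting, Q̇_H = 1.050 hp = 0.7830 kW, so COP_actual = Q̇_H/Ẇ = 0.7830/0.7670 = 1.021.
The reservoir spacing is ΔT = 327.9 − 294 = 33.90 K.
COP_Carnot = T_H/ΔT = 327.90/33.90 = 9.673.
η_II = COP_actual/COP_Carnot = 1.021/9.673 = 0.1055.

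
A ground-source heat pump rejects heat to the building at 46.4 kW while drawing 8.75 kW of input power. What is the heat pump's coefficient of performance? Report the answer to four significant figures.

5.303

The first law gives Q̇_H = Q̇_C + Ẇ, so the three rates are Q̇_C = 37.65, Q̇_H = 46.40, Ẇ = 8.750 kW.
COP_HP = Q̇_H/Ẇ = 46.40/8.750 = 5.303.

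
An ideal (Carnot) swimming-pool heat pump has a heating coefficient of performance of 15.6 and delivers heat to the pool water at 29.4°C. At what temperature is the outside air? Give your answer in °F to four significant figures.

COP_HP = T_H/(T_H − T_C) gives T_H − T_C = T_H/COP.
With T_H = 302.55 K, T_C = 302.55 × (1 − 1/15.6) = 283.16 K.
Converting, 283.16 K = 50.01°F.

50.01 °F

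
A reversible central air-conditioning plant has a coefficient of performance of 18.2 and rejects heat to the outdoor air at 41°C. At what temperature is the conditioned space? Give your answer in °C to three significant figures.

For a Carnot refrigerator COP_R = T_C/(T_H − T_C), so T_C = COP·T_H/(1 + COP).
With T_H = 314.15 K, T_C = 18.2 × 314.15/19.20 = 297.79 K.
Converting, 297.79 K = 24.64°C.

24.6 °C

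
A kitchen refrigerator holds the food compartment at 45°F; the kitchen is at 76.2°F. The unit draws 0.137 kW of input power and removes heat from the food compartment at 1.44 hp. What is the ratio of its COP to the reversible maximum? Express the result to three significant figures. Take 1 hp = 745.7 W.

0.485

Converting, Q̇_C = 1.440 hp = 1.074 kW, so COP_actual = Q̇_C/Ẇ = 1.074/0.1370 = 7.838.
In absolute terms T_C = 280.37 K and T_H = 297.71 K, so ΔT = 17.33 K.
COP_Carnot = T_C/ΔT = 280.37/17.33 = 16.18.
η_II = COP_actual/COP_Carnot = 7.838/16.18 = 0.4846.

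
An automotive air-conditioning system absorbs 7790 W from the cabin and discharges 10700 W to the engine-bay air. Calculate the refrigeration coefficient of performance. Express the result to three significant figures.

The first law gives Q̇_H = Q̇_C + Ẇ, so the three rates are Q̇_C = 7790, Q̇_H = 10700, Ẇ = 2910 W.
COP_R = Q̇_C/Ẇ = 7790/2910 = 2.677.

2.68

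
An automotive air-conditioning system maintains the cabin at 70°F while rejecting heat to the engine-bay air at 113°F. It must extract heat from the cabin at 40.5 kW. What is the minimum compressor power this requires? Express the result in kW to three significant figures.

3.29 kW

In absolute terms T_C = 294.26 K and T_H = 318.15 K, so ΔT = 23.89 K.
COP_Carnot = T_C/ΔT = 294.26/23.89 = 12.32.
Ẇ_min = Q̇/COP_Carnot = 40.50/12.32 = 3.288 kW.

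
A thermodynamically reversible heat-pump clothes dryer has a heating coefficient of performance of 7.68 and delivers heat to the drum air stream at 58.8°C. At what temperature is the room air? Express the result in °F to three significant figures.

COP_HP = T_H/(T_H − T_C) gives T_H − T_C = T_H/COP.
With T_H = 331.95 K, T_C = 331.95 × (1 − 1/7.68) = 288.73 K.
Converting, 288.73 K = 60.04°F.

60.0 °F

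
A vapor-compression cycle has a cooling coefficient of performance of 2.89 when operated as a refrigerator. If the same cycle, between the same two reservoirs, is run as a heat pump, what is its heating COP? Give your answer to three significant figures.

The first law on one cycle gives Q_H = Q_C + W, so Q_H/W = Q_C/W + 1.
COP_HP = COP_R + 1 = 2.89 + 1 = 3.89.

3.89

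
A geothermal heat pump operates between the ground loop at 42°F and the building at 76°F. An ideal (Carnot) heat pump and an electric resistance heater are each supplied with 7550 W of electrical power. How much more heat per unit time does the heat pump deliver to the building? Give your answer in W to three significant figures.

In absolute terms T_C = 278.71 K and T_H = 297.59 K, so ΔT = 18.89 K.
COP_Carnot = T_H/ΔT = 297.59/18.89 = 15.76.
The heat pump delivers Q̇_H = COP × Ẇ = 119000 W; the resistance heater delivers Ẇ = 7550 W.
Extra = (COP − 1)·Ẇ = 111400 W.

111000 W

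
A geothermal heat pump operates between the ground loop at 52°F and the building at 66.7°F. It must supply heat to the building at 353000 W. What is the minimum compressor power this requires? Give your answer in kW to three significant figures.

9.86 kW

In absolute terms T_C = 284.26 K and T_H = 292.43 K, so ΔT = 8.167 K.
COP_Carnot = T_H/ΔT = 292.43/8.167 = 35.81.
Ẇ_min = Q̇/COP_Carnot = 353000/35.81 = 9858 W = 9.858 kW.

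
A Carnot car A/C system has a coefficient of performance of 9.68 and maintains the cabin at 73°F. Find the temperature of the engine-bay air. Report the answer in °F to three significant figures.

128 °F

COP_R = T_C/(T_H − T_C) gives T_H − T_C = T_C/COP.
With T_C = 295.93 K, T_H = 295.93 × (1 + 1/9.68) = 326.50 K.
Converting, 326.50 K = 128.03°F.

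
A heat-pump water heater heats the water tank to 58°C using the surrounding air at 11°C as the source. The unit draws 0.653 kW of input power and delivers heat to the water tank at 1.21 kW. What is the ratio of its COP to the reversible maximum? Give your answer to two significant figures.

COP_actual = Q̇_H/Ẇ = 1.210/0.6530 = 1.853.
In absolute terms T_C = 284.15 K and T_H = 331.15 K, so ΔT = 47.00 K.
COP_Carnot = T_H/ΔT = 331.15/47.00 = 7.046.
η_II = COP_actual/COP_Carnot = 1.853/7.046 = 0.2630.

0.26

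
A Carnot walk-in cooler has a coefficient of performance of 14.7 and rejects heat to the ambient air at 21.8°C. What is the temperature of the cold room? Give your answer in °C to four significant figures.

For a Carnot refrigerator COP_R = T_C/(T_H − T_C), so T_C = COP·T_H/(1 + COP).
With T_H = 294.95 K, T_C = 14.7 × 294.95/15.70 = 276.16 K.
Converting, 276.16 K = 3.01°C.

3.013 °C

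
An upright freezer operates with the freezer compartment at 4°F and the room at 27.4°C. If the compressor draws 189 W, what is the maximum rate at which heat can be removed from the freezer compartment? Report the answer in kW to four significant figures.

1.133 kW

In absolute terms T_C = 257.59 K and T_H = 300.55 K, so ΔT = 42.96 K.
COP_Carnot = T_C/ΔT = 257.59/42.96 = 5.997.
Q̇_max = COP_Carnot × Ẇ = 5.997 × 189.0 W = 1133 W = 1.133 kW.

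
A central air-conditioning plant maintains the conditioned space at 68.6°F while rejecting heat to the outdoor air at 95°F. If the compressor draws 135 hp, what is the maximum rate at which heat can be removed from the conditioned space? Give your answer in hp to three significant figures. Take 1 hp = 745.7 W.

In absolute terms T_C = 293.48 K and T_H = 308.15 K, so ΔT = 14.67 K.
COP_Carnot = T_C/ΔT = 293.48/14.67 = 20.01.
Q̇_max = COP_Carnot × Ẇ = 20.01 × 135.0 hp = 2701 hp.

2700 hp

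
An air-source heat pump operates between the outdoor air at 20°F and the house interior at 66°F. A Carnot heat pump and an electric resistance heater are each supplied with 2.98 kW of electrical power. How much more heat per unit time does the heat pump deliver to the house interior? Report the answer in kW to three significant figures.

In absolute terms T_C = 266.48 K and T_H = 292.04 K, so ΔT = 25.56 K.
COP_Carnot = T_H/ΔT = 292.04/25.56 = 11.43.
The heat pump delivers Q̇_H = COP × Ẇ = 34.05 kW; the resistance heater delivers Ẇ = 2.980 kW.
Extra = (COP − 1)·Ẇ = 31.07 kW.

31.1 kW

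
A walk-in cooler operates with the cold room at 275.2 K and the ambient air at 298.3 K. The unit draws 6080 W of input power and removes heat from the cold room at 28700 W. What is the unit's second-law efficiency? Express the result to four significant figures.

0.3962

COP_actual = Q̇_C/Ẇ = 28700/6080 = 4.720.
The reservoir spacing is ΔT = 298.3 − 275.2 = 23.10 K.
COP_Carnot = T_C/ΔT = 275.20/23.10 = 11.91.
η_II = COP_actual/COP_Carnot = 4.720/11.91 = 0.3962.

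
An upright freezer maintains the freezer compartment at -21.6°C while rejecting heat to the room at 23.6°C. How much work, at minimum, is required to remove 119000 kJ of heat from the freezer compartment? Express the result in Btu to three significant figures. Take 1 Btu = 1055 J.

In absolute terms T_C = 251.55 K and T_H = 296.75 K, so ΔT = 45.20 K.
The reversible limit is COP_R = T_C/ΔT = 5.565, so W_min = Q_C/COP = Q_C·ΔT/T_C.
W_min = 119000 × 45.20/251.55 = 21380 kJ = 20270 Btu.

20300 Btu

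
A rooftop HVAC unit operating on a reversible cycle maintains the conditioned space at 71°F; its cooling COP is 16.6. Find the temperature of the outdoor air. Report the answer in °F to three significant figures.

103 °F

COP_R = T_C/(T_H − T_C) gives T_H − T_C = T_C/COP.
With T_C = 294.82 K, T_H = 294.82 × (1 + 1/16.6) = 312.58 K.
Converting, 312.58 K = 102.97°F.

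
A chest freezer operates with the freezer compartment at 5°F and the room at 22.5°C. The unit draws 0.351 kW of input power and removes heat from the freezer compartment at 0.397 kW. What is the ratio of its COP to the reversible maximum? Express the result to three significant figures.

COP_actual = Q̇_C/Ẇ = 0.3970/0.3510 = 1.131.
In absolute terms T_C = 258.15 K and T_H = 295.65 K, so ΔT = 37.50 K.
COP_Carnot = T_C/ΔT = 258.15/37.50 = 6.884.
η_II = COP_actual/COP_Carnot = 1.131/6.884 = 0.1643.

0.164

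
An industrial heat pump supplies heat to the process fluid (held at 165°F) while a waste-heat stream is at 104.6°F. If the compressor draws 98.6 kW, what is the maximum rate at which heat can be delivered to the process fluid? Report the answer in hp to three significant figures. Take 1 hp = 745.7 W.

1370 hp

In absolute terms T_C = 313.48 K and T_H = 347.04 K, so ΔT = 33.56 K.
COP_Carnot = T_H/ΔT = 347.04/33.56 = 10.34.
Q̇_max = COP_Carnot × Ẇ = 10.34 × 98.60 kW = 1020 kW = 1367 hp.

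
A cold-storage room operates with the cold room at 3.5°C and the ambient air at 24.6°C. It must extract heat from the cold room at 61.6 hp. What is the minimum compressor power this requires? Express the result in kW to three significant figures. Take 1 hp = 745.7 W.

3.50 kW

In absolute terms T_C = 276.65 K and T_H = 297.75 K, so ΔT = 21.10 K.
COP_Carnot = T_C/ΔT = 276.65/21.10 = 13.11.
Ẇ_min = Q̇/COP_Carnot = 61.60/13.11 = 4.698 hp = 3.503 kW.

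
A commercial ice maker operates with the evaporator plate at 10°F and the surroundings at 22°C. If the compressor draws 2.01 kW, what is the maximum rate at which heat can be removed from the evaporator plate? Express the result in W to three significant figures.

15300 W

In absolute terms T_C = 260.93 K and T_H = 295.15 K, so ΔT = 34.22 K.
COP_Carnot = T_C/ΔT = 260.93/34.22 = 7.625.
Q̇_max = COP_Carnot × Ẇ = 7.625 × 2.010 kW = 15.33 kW = 15330 W.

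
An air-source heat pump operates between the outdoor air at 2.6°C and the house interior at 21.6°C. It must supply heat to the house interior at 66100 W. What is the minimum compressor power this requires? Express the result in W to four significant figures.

4261 W

In absolute terms T_C = 275.75 K and T_H = 294.75 K, so ΔT = 19.00 K.
COP_Carnot = T_H/ΔT = 294.75/19.00 = 15.51.
Ẇ_min = Q̇/COP_Carnot = 66100/15.51 = 4261 W.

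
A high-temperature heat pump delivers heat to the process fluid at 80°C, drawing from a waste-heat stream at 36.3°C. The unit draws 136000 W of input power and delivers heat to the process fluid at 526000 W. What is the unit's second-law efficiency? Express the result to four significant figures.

0.4786

COP_actual = Q̇_H/Ẇ = 526000/136000 = 3.868.
In absolute terms T_C = 309.45 K and T_H = 353.15 K, so ΔT = 43.70 K.
COP_Carnot = T_H/ΔT = 353.15/43.70 = 8.081.
η_II = COP_actual/COP_Carnot = 3.868/8.081 = 0.4786.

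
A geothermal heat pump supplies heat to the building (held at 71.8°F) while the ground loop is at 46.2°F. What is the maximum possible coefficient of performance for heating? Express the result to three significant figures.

In absolute terms T_C = 281.04 K and T_H = 295.26 K, so ΔT = 14.22 K.
For a reversible cycle, COP_Carnot = T_H/ΔT = 295.26/14.22 = 20.76.

20.8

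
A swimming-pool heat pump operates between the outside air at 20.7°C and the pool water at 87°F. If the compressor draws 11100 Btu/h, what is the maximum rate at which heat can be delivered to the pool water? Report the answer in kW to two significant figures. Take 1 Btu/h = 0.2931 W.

In absolute terms T_C = 293.85 K and T_H = 303.71 K, so ΔT = 9.856 K.
COP_Carnot = T_H/ΔT = 303.71/9.856 = 30.82.
Q̇_max = COP_Carnot × Ẇ = 30.82 × 11100 Btu/h = 342100 Btu/h = 100.3 kW.

100 kW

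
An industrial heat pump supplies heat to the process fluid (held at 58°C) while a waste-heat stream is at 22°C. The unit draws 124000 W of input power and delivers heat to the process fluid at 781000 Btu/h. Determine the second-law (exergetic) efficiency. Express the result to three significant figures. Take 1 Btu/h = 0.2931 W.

Converting, Q̇_H = 781000 Btu/h = 228900 W, so COP_actual = Q̇_H/Ẇ = 228900/124000 = 1.846.
In absolute terms T_C = 295.15 K and T_H = 331.15 K, so ΔT = 36.00 K.
COP_Carnot = T_H/ΔT = 331.15/36.00 = 9.199.
η_II = COP_actual/COP_Carnot = 1.846/9.199 = 0.2007.

0.201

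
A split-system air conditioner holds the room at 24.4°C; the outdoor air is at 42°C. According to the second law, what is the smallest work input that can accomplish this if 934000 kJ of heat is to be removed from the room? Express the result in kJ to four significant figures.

In absolute terms T_C = 297.55 K and T_H = 315.15 K, so ΔT = 17.60 K.
The reversible limit is COP_R = T_C/ΔT = 16.91, so W_min = Q_C/COP = Q_C·ΔT/T_C.
W_min = 934000 × 17.60/297.55 = 55250 kJ.

55250 kJ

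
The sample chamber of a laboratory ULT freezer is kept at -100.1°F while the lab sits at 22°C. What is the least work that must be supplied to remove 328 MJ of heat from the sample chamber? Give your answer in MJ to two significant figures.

160 MJ

In absolute terms T_C = 199.76 K and T_H = 295.15 K, so ΔT = 95.39 K.
The reversible limit is COP_R = T_C/ΔT = 2.094, so W_min = Q_C/COP = Q_C·ΔT/T_C.
W_min = 328.0 × 95.39/199.76 = 156.6 MJ.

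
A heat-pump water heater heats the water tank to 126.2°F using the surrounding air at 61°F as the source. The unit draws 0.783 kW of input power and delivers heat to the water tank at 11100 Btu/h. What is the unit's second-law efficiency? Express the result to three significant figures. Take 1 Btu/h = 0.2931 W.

0.462

Converting, Q̇_H = 11100 Btu/h = 3.253 kW, so COP_actual = Q̇_H/Ẇ = 3.253/0.7830 = 4.155.
In absolute terms T_C = 289.26 K and T_H = 325.48 K, so ΔT = 36.22 K.
COP_Carnot = T_H/ΔT = 325.48/36.22 = 8.986.
η_II = COP_actual/COP_Carnot = 4.155/8.986 = 0.4624.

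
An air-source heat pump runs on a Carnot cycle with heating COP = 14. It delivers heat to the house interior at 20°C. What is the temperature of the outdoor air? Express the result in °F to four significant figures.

30.31 °F

COP_HP = T_H/(T_H − T_C) gives T_H − T_C = T_H/COP.
With T_H = 293.15 K, T_C = 293.15 × (1 − 1/14) = 272.21 K.
Converting, 272.21 K = 30.31°F.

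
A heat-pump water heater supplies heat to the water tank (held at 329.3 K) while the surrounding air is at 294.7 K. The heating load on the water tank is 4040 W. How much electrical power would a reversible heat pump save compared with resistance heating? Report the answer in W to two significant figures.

The reservoir spacing is ΔT = 329.3 − 294.7 = 34.60 K.
COP_Carnot = T_H/ΔT = 329.30/34.60 = 9.517.
Resistance heating needs Ẇ_res = Q̇_H = 4040 W; the reversible heat pump needs only Ẇ_hp = Q̇_H/COP = 424.5 W.
Saving = 4040 − 424.5 = 3616 W.

3600 W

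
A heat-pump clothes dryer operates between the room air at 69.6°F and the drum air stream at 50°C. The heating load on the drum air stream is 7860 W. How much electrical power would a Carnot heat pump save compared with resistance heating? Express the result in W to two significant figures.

7200 W

In absolute terms T_C = 294.04 K and T_H = 323.15 K, so ΔT = 29.11 K.
COP_Carnot = T_H/ΔT = 323.15/29.11 = 11.10.
Resistance heating needs Ẇ_res = Q̇_H = 7860 W; the reversible heat pump needs only Ẇ_hp = Q̇_H/COP = 708.1 W.
Saving = 7860 − 708.1 = 7152 W.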